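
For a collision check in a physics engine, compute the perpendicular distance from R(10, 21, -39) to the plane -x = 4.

14

Normal vector n = (-1, 0, 0), and n·(10, 21, -39) - 4 = -14.
|n| = √(1 + 0 + 0) = 1, so the distance is |-14|/1 = 14.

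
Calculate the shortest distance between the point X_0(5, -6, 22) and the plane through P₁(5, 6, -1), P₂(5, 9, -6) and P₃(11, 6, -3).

P₁P₂ = (0, 3, -5) and P₁P₃ = (6, 0, -2), so a normal is n = P₁P₂ × P₁P₃ = (-6, -30, -18).
Then n·(5, -6, 22) - (-192) = -54.
|n| = √(36 + 900 + 324) = 6√35, so the distance is |-54|/(6√35) = 9/√35.

9/√35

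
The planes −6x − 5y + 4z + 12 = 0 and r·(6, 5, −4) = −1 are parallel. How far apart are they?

Divide the second equation by -1 to match normals: −6x − 5y + 4z = 1.
With common normal n = (−6, −5, 4) (|n| = √77), the distance is |(-12) − 1|/|n| = 13/√77.

13√77/77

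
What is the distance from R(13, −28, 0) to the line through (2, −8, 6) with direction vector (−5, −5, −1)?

√506

Direction vector d = (−5, −5, −1).
AP = (11, −20, −6), and AP × d = (−10, 41, −155).
|AP × d|² = 25806 and |d|² = 51, so the distance is √(25806/51) = √506.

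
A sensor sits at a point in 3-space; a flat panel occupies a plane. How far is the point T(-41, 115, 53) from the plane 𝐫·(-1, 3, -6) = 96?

d = |(-1)·(-41) + 3·115 + (-6)·53 − 96| / √(1 + 9 + 36) = |-28| / √46 = 14√46/23.

28/√46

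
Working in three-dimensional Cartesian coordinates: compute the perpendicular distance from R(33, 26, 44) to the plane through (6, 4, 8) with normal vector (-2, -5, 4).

4√5/3

The plane has equation n·(r − (6, 4, 8)) = 0, i.e. n·r = 0.
Then n·(33, 26, 44) - 0 = -20.
|n| = √(4 + 25 + 16) = 3√5, so the distance is |-20|/(3√5) = 4√5/3.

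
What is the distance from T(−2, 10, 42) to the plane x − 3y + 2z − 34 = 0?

d = |1·(-2) + (-3)·10 + 2·42 − 34| / √(1 + 9 + 4) = |18| / √14 = 18/√14.

18/√14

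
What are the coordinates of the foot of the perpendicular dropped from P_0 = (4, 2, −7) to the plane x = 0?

(0, 2, -7)

The perpendicular from P_0 has direction n = (1, 0, 0): r = (4, 2, −7) + μ(1, 0, 0).
Substitute into the plane: n·(P_0 + μn) = 0 gives 4 + 1μ = 0, so μ = -4.
Foot = (4, 2, −7) + (-4)·(1, 0, 0) = (0, 2, −7).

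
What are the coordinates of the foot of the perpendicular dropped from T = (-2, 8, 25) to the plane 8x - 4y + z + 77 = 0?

(-22/3, 32/3, 73/3)

n = (8, -4, 1), |n|² = 81, and n·T − (-77) = 54.
t = 54/81 = 2/3, so the foot is T − t·n = (-2, 8, 25) − (2/3)·(8, -4, 1) = (-22/3, 32/3, 73/3).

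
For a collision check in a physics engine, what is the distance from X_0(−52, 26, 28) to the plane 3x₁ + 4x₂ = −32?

4

Normal vector n = (3, 4, 0), and n·(−52, 26, 28) − (−32) = −20.
|n| = √(9 + 16 + 0) = 5, so the distance is |-20|/5 = 4.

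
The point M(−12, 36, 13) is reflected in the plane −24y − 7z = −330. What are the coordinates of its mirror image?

(-12, -12, -1)

With n = (0, −24, −7), the signed offset is (n·M − (-330))/|n|² = -625/625 = -1.
M' = M − 2t·n = (−12, 36, 13) − (-2)·(0, −24, −7) = (−12, −12, −1).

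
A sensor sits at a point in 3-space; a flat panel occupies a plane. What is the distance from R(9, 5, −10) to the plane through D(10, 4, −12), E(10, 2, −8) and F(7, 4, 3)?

DE = (0, −2, 4) and DF = (−3, 0, 15), so a normal is n = DE × DF = (−30, −12, −6).
Then n·(9, 5, −10) − (−276) = 6.
|n| = √(900 + 144 + 36) = 6√30, so the distance is |6|/(6√30) = 1/√30.

√30/30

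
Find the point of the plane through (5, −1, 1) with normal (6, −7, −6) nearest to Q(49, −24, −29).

The perpendicular from Q has direction n = (6, −7, −6): r = (49, −24, −29) + μ(6, −7, −6).
Substitute into the plane: n·(Q + μn) = 31 gives 636 + 121μ = 31, so μ = -5.
Foot = (49, −24, −29) + (-5)·(6, −7, −6) = (19, 11, 1).

(19, 11, 1)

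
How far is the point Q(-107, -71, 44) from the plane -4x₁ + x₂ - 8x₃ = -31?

4

d = |(-4)·(-107) + 1·(-71) + (-8)·44 − (-31)| / √(16 + 1 + 64) = |36| / 9 = 4.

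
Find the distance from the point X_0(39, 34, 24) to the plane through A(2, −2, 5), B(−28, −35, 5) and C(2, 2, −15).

3/5

AB = (−30, −33, 0) and AC = (0, 4, −20), so a normal is n = AB × AC = (660, −600, −120).
n = (660, −600, −120); n·P − 1920 = 540; |n| = 900; distance = 540/900 = 3/5.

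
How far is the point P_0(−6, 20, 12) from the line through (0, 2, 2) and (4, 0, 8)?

A direction vector is d = (4, −2, 6).
AP = (−6, 18, 10); AP·d = 0, |AP|² = 460, |d|² = 56.
distance² = |AP|² − (AP·d)²/|d|² = 460 − 0/56 = 460, so the distance is 2√115.

2√115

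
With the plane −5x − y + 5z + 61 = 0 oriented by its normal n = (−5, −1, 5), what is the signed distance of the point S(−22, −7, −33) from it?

n·S − (-61) = 13.
|n| = √51, so the signed distance is 13√51/51.

13√51/51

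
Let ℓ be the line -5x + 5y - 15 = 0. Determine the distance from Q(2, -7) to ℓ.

6√2

The normal to the line is n = (-5, 5) with |n| = 5√2.
|n·Q − 15| = |-45 − 15| = 60, so the distance is 60/(5√2) = 6√2.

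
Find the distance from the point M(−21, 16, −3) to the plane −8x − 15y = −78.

6/17

n = (−8, −15, 0); n·P − (-78) = 6; |n| = 17; distance = 6/17.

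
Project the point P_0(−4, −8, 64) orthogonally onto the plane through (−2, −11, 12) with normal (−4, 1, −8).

(-24, -3, 24)

n = (−4, 1, −8), |n|² = 81, and n·P_0 − (-99) = -405.
t = -405/81 = -5, so the foot is P_0 − t·n = (−4, −8, 64) − (-5)·(−4, 1, −8) = (−24, −3, 24).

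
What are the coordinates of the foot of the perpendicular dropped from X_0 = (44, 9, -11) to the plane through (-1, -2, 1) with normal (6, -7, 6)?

(38, 16, -17)

n = (6, -7, 6), |n|² = 121, and n·X_0 − 14 = 121.
t = 121/121 = 1, so the foot is X_0 − t·n = (44, 9, -11) − 1·(6, -7, 6) = (38, 16, -17).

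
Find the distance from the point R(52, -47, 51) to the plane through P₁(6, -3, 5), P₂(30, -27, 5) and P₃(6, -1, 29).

22/17

P₁P₂ = (24, -24, 0) and P₁P₃ = (0, 2, 24), so a normal is n = P₁P₂ × P₁P₃ = (-576, -576, 48).
Then n·(52, -47, 51) - (-1488) = 1056.
|n| = √(331776 + 331776 + 2304) = 816, so the distance is |1056|/816 = 22/17.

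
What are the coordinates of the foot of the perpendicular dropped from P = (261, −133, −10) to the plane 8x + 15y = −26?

The perpendicular from P has direction n = (8, 15, 0): r = (261, −133, −10) + μ(8, 15, 0).
Substitute into the plane: n·(P + μn) = -26 gives 93 + 289μ = -26, so μ = -7/17.
Foot = (261, −133, −10) + (-7/17)·(8, 15, 0) = (4381/17, −2366/17, −10).

(4381/17, -2366/17, -10)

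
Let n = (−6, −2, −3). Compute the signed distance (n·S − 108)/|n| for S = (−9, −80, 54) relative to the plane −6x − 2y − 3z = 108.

-8

n·S − 108 = -56.
|n| = 7, so the signed distance is -56/7 = -8.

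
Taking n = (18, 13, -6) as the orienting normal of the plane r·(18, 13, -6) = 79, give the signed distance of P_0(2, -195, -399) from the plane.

n·P_0 − 79 = -184.
|n| = 23, so the signed distance is -184/23 = -8.

-8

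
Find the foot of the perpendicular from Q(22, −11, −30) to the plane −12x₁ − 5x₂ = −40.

n = (−12, −5, 0), |n|² = 169, and n·Q − (-40) = -169.
t = -169/169 = -1, so the foot is Q − t·n = (22, −11, −30) − (-1)·(−12, −5, 0) = (10, −16, −30).

(10, -16, -30)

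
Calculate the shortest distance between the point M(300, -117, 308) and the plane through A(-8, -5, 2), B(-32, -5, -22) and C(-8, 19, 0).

AB = (-24, 0, -24) and AC = (0, 24, -2), so a normal is n = AB × AC = (576, -48, -576).
Then n·(300, -117, 308) - (-5520) = 6528.
|n| = √(331776 + 2304 + 331776) = 816, so the distance is |6528|/816 = 8.

8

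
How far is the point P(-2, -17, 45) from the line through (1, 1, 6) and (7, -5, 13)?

3√85

A direction vector is d = (6, -6, 7).
AP = (-3, -18, 39), and AP × d = (108, 255, 126).
|AP × d|² = 92565 and |d|² = 121, so the distance is √(92565/121) = √765 = 3√85.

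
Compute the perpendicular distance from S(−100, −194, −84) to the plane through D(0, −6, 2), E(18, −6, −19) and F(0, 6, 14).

DE = (18, 0, −21) and DF = (0, 12, 12), so a normal is n = DE × DF = (252, −216, 216).
d = |252·(-100) + (-216)·(-194) + 216·(-84) − 1728| / √(63504 + 46656 + 46656) = |-3168| / 396 = 8.

8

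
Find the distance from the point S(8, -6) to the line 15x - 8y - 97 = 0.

d = |15·8 + (-8)·(-6) − 97| / √(225 + 64) = |71|/17 = 71/17.

71/17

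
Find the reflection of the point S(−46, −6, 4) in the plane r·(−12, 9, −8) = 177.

With n = (−12, 9, −8), the signed offset is (n·S − 177)/|n|² = 289/289 = 1.
S' = S − 2t·n = (−46, −6, 4) − 2·(−12, 9, −8) = (−22, −24, 20).

(-22, -24, 20)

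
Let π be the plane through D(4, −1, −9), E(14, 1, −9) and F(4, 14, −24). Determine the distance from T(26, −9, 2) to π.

7/√51

DE = (10, 2, 0) and DF = (0, 15, −15), so a normal is n = DE × DF = (−30, 150, 150).
n = (−30, 150, 150); n·P − (-1620) = -210; |n| = 30√51; distance = 210/(30√51) = 7√51/51.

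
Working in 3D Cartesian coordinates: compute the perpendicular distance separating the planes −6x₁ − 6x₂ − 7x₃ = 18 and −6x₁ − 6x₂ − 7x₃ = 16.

2/11

With common normal n = (−6, −6, −7) (|n| = 11), the distance is |18 − 16|/|n| = 2/11.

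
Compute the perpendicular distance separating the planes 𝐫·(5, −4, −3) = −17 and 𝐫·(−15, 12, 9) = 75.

Divide the second equation by -3 to match normals: 5x₁ − 4x₂ − 3x₃ = -25.
With common normal n = (5, −4, −3) (|n| = 5√2), the distance is |(-17) − (-25)|/|n| = 8/(5√2) = 4√2/5.

4√2/5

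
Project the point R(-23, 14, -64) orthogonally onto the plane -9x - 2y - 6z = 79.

The perpendicular from R has direction n = (-9, -2, -6): r = (-23, 14, -64) + t(-9, -2, -6).
Substitute into the plane: n·(R + tn) = 79 gives 563 + 121t = 79, so t = -4.
Foot = (-23, 14, -64) + (-4)·(-9, -2, -6) = (13, 22, -40).

(13, 22, -40)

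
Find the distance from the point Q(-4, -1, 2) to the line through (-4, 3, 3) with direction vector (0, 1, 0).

Direction vector d = (0, 1, 0).
AP = (0, -4, -1), and AP × d = (1, 0, 0).
|AP × d|² = 1 and |d|² = 1, so the distance is √1 = 1.

1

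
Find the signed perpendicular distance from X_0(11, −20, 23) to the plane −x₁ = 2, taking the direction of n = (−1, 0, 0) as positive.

n·X_0 − 2 = -13.
|n| = 1, so the signed distance is -13/1 = -13.

-13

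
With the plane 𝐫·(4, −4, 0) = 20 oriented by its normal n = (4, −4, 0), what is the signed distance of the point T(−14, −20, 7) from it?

1/√2

n·T − 20 = 4.
|n| = 4√2, so the signed distance is 1/√2.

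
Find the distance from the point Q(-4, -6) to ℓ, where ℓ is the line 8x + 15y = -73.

49/17

d = |8·(-4) + 15·(-6) − (-73)| / √(64 + 225) = |-49|/17 = 49/17.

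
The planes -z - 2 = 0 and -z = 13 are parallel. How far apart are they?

11

With common normal n = (0, 0, -1) (|n| = 1), the distance is |2 − 13|/|n| = 11/1 = 11.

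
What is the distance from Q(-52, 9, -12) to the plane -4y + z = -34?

14/√17

n = (0, -4, 1); n·P − (-34) = -14; |n| = √17; distance = 14/√17.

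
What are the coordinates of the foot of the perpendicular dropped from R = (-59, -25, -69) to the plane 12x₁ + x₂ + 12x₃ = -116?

(1, -20, -9)

n = (12, 1, 12), |n|² = 289, and n·R − (-116) = -1445.
t = -1445/289 = -5, so the foot is R − t·n = (-59, -25, -69) − (-5)·(12, 1, 12) = (1, -20, -9).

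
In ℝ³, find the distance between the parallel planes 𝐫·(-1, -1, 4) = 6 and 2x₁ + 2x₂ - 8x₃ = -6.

Divide the second equation by -2 to match normals: -x₁ - x₂ + 4x₃ = 3.
Both planes have normal n = (-1, -1, 4), |n| = 3√2. Any point on the first plane is at distance |3 − 6|/|n| = 3/(3√2) = 1/√2 from the second.

1/√2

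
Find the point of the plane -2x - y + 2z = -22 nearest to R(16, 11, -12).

n = (-2, -1, 2), |n|² = 9, and n·R − (-22) = -45.
t = -45/9 = -5, so the foot is R − t·n = (16, 11, -12) − (-5)·(-2, -1, 2) = (6, 6, -2).

(6, 6, -2)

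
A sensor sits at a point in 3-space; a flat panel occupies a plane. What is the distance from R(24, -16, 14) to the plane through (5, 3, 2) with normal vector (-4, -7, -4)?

1

The plane has equation n·(r − (5, 3, 2)) = 0, i.e. n·r = -49.
d = |(-4)·24 + (-7)·(-16) + (-4)·14 − (-49)| / √(16 + 49 + 16) = |9| / 9 = 1.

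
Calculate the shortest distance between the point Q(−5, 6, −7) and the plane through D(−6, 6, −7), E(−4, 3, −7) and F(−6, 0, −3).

DE = (2, −3, 0) and DF = (0, −6, 4), so a normal is n = DE × DF = (−12, −8, −12).
Then n·(−5, 6, −7) − 108 = −12.
|n| = √(144 + 64 + 144) = 4√22, so the distance is |-12|/(4√22) = 3/√22.

3/√22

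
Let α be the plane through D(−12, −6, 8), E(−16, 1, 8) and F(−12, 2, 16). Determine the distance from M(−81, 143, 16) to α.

9

DE = (−4, 7, 0) and DF = (0, 8, 8), so a normal is n = DE × DF = (56, 32, −32).
Then n·(−81, 143, 16) − (−1120) = 648.
|n| = √(3136 + 1024 + 1024) = 72, so the distance is |648|/72 = 9.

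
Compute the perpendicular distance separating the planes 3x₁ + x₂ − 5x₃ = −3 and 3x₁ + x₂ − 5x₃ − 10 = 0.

13/√35

With common normal n = (3, 1, −5) (|n| = √35), the distance is |(-3) − 10|/|n| = 13/√35.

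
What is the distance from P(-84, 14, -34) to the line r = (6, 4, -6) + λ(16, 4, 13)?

2√482

Direction vector d = (16, 4, 13).
AP = (-90, 10, -28); AP·d = -1764, |AP|² = 8984, |d|² = 441.
distance² = |AP|² − (AP·d)²/|d|² = 8984 − 3111696/441 = 1928, so the distance is 2√482.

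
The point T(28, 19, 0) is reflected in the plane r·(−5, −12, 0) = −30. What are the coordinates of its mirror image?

With n = (−5, −12, 0), the signed offset is (n·T − (-30))/|n|² = -338/169 = -2.
T' = T − 2t·n = (28, 19, 0) − (-4)·(−5, −12, 0) = (8, −29, 0).

(8, -29, 0)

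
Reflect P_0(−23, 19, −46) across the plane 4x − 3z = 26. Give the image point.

(-147/5, 19, -206/5)

With n = (4, 0, −3), the signed offset is (n·P_0 − 26)/|n|² = 20/25 = 4/5.
P_0' = P_0 − 2t·n = (−23, 19, −46) − (8/5)·(4, 0, −3) = (−147/5, 19, −206/5).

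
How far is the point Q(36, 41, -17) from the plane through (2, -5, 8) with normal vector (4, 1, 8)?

2

The plane has equation n·(r − (2, -5, 8)) = 0, i.e. n·r = 67.
d = |4·36 + 1·41 + 8·(-17) − 67| / √(16 + 1 + 64) = |-18| / 9 = 2.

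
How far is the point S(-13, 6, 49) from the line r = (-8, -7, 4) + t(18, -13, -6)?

13√10

Direction vector d = (18, -13, -6).
AP = (-5, 13, 45), and AP × d = (507, 780, -169).
|AP × d|² = 894010 and |d|² = 529, so the distance is √(894010/529) = √1690 = 13√10.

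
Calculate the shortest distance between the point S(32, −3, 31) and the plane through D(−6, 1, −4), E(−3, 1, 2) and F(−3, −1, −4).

29/√14

DE = (3, 0, 6) and DF = (3, −2, 0), so a normal is n = DE × DF = (12, 18, −6).
Then n·(32, −3, 31) − (−30) = 174.
|n| = √(144 + 324 + 36) = 6√14, so the distance is |174|/(6√14) = 29/√14.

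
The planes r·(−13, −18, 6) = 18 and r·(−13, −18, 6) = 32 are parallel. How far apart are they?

With common normal n = (−13, −18, 6) (|n| = 23), the distance is |18 − 32|/|n| = 14/23.

14/23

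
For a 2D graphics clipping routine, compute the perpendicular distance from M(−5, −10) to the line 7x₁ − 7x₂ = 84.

d = |7·(-5) + (-7)·(-10) − 84| / √(49 + 49) = |-49|/(7√2) = 7√2/2.

7/√2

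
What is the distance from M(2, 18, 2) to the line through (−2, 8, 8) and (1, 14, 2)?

2√2

A direction vector is d = (3, 6, −6).
AP = (4, 10, −6); AP·d = 108, |AP|² = 152, |d|² = 81.
distance² = |AP|² − (AP·d)²/|d|² = 152 − 11664/81 = 8, so the distance is 2√2.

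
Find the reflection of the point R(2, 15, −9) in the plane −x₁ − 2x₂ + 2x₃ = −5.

With n = (−1, −2, 2), the signed offset is (n·R − (-5))/|n|² = -45/9 = -5.
R' = R − 2t·n = (2, 15, −9) − (-10)·(−1, −2, 2) = (−8, −5, 11).

(-8, -5, 11)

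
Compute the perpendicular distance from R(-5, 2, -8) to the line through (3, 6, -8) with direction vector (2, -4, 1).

4√5

Direction vector d = (2, -4, 1).
AP = (-8, -4, 0); AP·d = 0, |AP|² = 80, |d|² = 21.
distance² = |AP|² − (AP·d)²/|d|² = 80 − 0/21 = 80, so the distance is 4√5.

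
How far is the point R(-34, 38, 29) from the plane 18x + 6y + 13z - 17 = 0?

24/23

d = |18·(-34) + 6·38 + 13·29 − 17| / √(324 + 36 + 169) = |-24| / 23 = 24/23.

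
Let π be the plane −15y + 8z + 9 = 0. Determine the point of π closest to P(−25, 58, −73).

n = (0, −15, 8), |n|² = 289, and n·P − (-9) = -1445.
t = -1445/289 = -5, so the foot is P − t·n = (−25, 58, −73) − (-5)·(0, −15, 8) = (−25, −17, −33).

(-25, -17, -33)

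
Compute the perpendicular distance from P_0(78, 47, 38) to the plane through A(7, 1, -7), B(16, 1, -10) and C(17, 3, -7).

24/√35

AB = (9, 0, -3) and AC = (10, 2, 0), so a normal is n = AB × AC = (6, -30, 18).
Then n·(78, 47, 38) - (-114) = -144.
|n| = √(36 + 900 + 324) = 6√35, so the distance is |-144|/(6√35) = 24/√35.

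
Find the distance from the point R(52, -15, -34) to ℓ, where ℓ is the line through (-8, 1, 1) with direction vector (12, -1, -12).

√457

Direction vector d = (12, -1, -12).
AP = (60, -16, -35); AP·d = 1156, |AP|² = 5081, |d|² = 289.
distance² = |AP|² − (AP·d)²/|d|² = 5081 − 1336336/289 = 457, so the distance is √457.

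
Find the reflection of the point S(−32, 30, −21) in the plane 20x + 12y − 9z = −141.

With n = (20, 12, −9), the signed offset is (n·S − (-141))/|n|² = 50/625 = 2/25.
S' = S − 2t·n = (−32, 30, −21) − (4/25)·(20, 12, −9) = (−176/5, 702/25, −489/25).

(-176/5, 702/25, -489/25)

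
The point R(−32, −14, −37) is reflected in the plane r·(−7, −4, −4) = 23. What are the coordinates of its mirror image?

n = (−7, −4, −4), |n|² = 81, n·R − 23 = 405, so t = 405/81 = 5.
Foot F = R − 5·n = (3, 6, −17); the reflection is 2F − R = (38, 26, 3).

(38, 26, 3)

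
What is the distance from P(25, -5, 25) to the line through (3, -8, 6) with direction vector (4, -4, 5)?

Direction vector d = (4, -4, 5).
AP = (22, 3, 19); AP·d = 171, |AP|² = 854, |d|² = 57.
distance² = |AP|² − (AP·d)²/|d|² = 854 − 29241/57 = 341, so the distance is √341.

√341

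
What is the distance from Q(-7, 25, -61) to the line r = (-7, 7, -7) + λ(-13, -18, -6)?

18√10

Direction vector d = (-13, -18, -6).
AP = (0, 18, -54); AP·d = 0, |AP|² = 3240, |d|² = 529.
distance² = |AP|² − (AP·d)²/|d|² = 3240 − 0/529 = 3240, so the distance is 18√10.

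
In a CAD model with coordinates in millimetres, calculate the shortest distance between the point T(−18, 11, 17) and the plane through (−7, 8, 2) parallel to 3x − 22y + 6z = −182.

9/23

Parallel planes share the normal n = (3, −22, 6); since (−7, 8, 2) lies on the plane, its equation is 3x − 22y + 6z = -185.
n = (3, −22, 6); n·P − (-185) = -9; |n| = 23; distance = 9/23.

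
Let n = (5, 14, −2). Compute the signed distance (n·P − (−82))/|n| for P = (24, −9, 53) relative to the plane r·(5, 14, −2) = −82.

-2

n·P − (-82) = -30.
|n| = 15, so the signed distance is -30/15 = -2.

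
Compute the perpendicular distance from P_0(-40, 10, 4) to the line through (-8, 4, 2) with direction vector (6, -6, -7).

2√145

Direction vector d = (6, -6, -7).
AP = (-32, 6, 2); AP·d = -242, |AP|² = 1064, |d|² = 121.
distance² = |AP|² − (AP·d)²/|d|² = 1064 − 58564/121 = 580, so the distance is 2√145.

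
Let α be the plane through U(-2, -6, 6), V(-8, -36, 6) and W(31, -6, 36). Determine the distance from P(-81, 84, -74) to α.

6

UV = (-6, -30, 0) and UW = (33, 0, 30), so a normal is n = UV × UW = (-900, 180, 990).
n = (-900, 180, 990); n·P − 6660 = 8100; |n| = 1350; distance = 8100/1350 = 6.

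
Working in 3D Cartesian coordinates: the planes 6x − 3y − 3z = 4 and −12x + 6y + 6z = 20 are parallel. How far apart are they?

Divide the second equation by -2 to match normals: 6x − 3y − 3z = -10.
With common normal n = (6, −3, −3) (|n| = 3√6), the distance is |4 − (-10)|/|n| = 14/(3√6) = 7√6/9.

14/(3√6)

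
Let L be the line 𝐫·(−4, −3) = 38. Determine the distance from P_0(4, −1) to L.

51/5

The normal to the line is n = (−4, −3) with |n| = 5.
|n·P_0 − 38| = |-13 − 38| = 51, so the distance is 51/5.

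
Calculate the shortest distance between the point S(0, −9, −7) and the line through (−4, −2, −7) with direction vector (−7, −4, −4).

Direction vector d = (−7, −4, −4).
AP = (4, −7, 0), and AP × d = (28, 16, −65).
|AP × d|² = 5265 and |d|² = 81, so the distance is √(5265/81) = √65.

√65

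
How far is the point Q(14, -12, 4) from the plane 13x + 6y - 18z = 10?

Normal vector n = (13, 6, -18), and n·(14, -12, 4) - 10 = 28.
|n| = √(169 + 36 + 324) = 23, so the distance is |28|/23 = 28/23.

28/23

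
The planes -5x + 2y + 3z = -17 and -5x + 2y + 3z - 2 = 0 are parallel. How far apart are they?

With common normal n = (-5, 2, 3) (|n| = √38), the distance is |(-17) − 2|/|n| = 19/√38 = √38/2.

19/√38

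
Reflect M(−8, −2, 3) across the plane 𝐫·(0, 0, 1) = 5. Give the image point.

With n = (0, 0, 1), the signed offset is (n·M − 5)/|n|² = -2/1 = -2.
M' = M − 2t·n = (−8, −2, 3) − (-4)·(0, 0, 1) = (−8, −2, 7).

(-8, -2, 7)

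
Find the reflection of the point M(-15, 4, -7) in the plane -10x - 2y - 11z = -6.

(5, 8, 15)

n = (-10, -2, -11), |n|² = 225, n·M − (-6) = 225, so t = 225/225 = 1.
Foot F = M − 1·n = (-5, 6, 4); the reflection is 2F − M = (5, 8, 15).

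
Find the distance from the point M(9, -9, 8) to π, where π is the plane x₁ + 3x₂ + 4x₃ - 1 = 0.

Normal vector n = (1, 3, 4), and n·(9, -9, 8) - 1 = 13.
|n| = √(1 + 9 + 16) = √26, so the distance is |13|/√26 = 13/√26.

√26/2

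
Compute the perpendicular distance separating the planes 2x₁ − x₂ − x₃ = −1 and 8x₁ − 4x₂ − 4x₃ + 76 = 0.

Divide the second equation by 4 to match normals: 2x₁ − x₂ − x₃ = -19.
Both planes have normal n = (2, −1, −1), |n| = √6. Any point on the first plane is at distance |(-19) − (-1)|/|n| = 18/√6 = 3√6 from the second.

3√6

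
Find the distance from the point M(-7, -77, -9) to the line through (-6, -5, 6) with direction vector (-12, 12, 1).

Direction vector d = (-12, 12, 1).
AP = (-1, -72, -15); AP·d = -867, |AP|² = 5410, |d|² = 289.
distance² = |AP|² − (AP·d)²/|d|² = 5410 − 751689/289 = 2809, so the distance is 53.

53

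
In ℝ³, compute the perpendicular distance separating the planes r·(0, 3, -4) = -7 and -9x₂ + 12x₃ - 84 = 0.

Divide the second equation by -3 to match normals: 3x₂ - 4x₃ = -28.
Both planes have normal n = (0, 3, -4), |n| = 5. Any point on the first plane is at distance |(-28) − (-7)|/|n| = 21/5 from the second.

21/5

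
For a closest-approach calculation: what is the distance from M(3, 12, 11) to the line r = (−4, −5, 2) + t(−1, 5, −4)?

Direction vector d = (−1, 5, −4).
AP = (7, 17, 9), and AP × d = (−113, 19, 52).
|AP × d|² = 15834 and |d|² = 42, so the distance is √(15834/42) = √377.

√377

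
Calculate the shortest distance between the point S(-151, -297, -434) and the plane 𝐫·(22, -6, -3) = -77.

7

Normal vector n = (22, -6, -3), and n·(-151, -297, -434) - (-77) = -161.
|n| = √(484 + 36 + 9) = 23, so the distance is |-161|/23 = 7.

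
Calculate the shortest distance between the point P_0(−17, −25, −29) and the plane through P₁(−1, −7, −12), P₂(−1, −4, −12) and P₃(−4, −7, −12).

P₁P₂ = (0, 3, 0) and P₁P₃ = (−3, 0, 0), so a normal is n = P₁P₂ × P₁P₃ = (0, 0, 9).
Then n·(−17, −25, −29) − (−108) = −153.
|n| = √(0 + 0 + 81) = 9, so the distance is |-153|/9 = 17.

17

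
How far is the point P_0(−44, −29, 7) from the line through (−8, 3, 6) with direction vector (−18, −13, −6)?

√205

Direction vector d = (−18, −13, −6).
AP = (−36, −32, 1); AP·d = 1058, |AP|² = 2321, |d|² = 529.
distance² = |AP|² − (AP·d)²/|d|² = 2321 − 1119364/529 = 205, so the distance is √205.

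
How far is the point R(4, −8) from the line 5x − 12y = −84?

The normal to the line is n = (5, −12) with |n| = 13.
|n·R − (-84)| = |116 − (-84)| = 200, so the distance is 200/13.

200/13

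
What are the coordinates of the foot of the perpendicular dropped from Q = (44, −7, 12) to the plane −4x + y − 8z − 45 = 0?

n = (−4, 1, −8), |n|² = 81, and n·Q − 45 = -324.
t = -324/81 = -4, so the foot is Q − t·n = (44, −7, 12) − (-4)·(−4, 1, −8) = (28, −3, −20).

(28, -3, -20)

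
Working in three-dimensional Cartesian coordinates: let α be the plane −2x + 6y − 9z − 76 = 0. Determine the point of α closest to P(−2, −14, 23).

(-8, 4, -4)

The perpendicular from P has direction n = (−2, 6, −9): r = (−2, −14, 23) + t(−2, 6, −9).
Substitute into the plane: n·(P + tn) = 76 gives -287 + 121t = 76, so t = 3.
Foot = (−2, −14, 23) + 3·(−2, 6, −9) = (−8, 4, −4).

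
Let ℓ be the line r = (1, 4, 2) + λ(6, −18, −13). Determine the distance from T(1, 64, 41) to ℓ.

Direction vector d = (6, −18, −13).
AP = (0, 60, 39); AP·d = -1587, |AP|² = 5121, |d|² = 529.
distance² = |AP|² − (AP·d)²/|d|² = 5121 − 2518569/529 = 360, so the distance is 6√10.

6√10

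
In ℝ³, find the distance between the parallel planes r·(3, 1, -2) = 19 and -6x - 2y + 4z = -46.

Divide the second equation by -2 to match normals: 3x + y - 2z = 23.
Both planes have normal n = (3, 1, -2), |n| = √14. Any point on the first plane is at distance |23 − 19|/|n| = 4/√14 = 2√14/7 from the second.

4/√14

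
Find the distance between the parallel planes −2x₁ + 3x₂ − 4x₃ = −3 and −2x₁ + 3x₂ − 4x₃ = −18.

With common normal n = (−2, 3, −4) (|n| = √29), the distance is |(-3) − (-18)|/|n| = 15/√29 = 15√29/29.

15√29/29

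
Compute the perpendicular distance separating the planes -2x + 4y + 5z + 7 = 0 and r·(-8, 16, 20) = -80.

Divide the second equation by 4 to match normals: -2x + 4y + 5z = -20.
With common normal n = (-2, 4, 5) (|n| = 3√5), the distance is |(-7) − (-20)|/|n| = 13/(3√5).

13/(3√5)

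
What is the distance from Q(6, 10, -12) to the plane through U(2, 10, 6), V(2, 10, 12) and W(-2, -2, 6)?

UV = (0, 0, 6) and UW = (-4, -12, 0), so a normal is n = UV × UW = (72, -24, 0).
Then n·(6, 10, -12) - (-96) = 288.
|n| = √(5184 + 576 + 0) = 24√10, so the distance is |288|/(24√10) = 12/√10.

12/√10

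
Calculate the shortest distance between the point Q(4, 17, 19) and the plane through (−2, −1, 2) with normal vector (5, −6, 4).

The plane has equation n·(r − (−2, −1, 2)) = 0, i.e. n·r = 4.
Then n·(4, 17, 19) − 4 = −10.
|n| = √(25 + 36 + 16) = √77, so the distance is |-10|/√77 = 10/√77.

10/√77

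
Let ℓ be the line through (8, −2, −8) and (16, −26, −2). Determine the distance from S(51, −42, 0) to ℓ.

A direction vector is d = (8, −24, 6).
AP = (43, −40, 8); AP·d = 1352, |AP|² = 3513, |d|² = 676.
distance² = |AP|² − (AP·d)²/|d|² = 3513 − 1827904/676 = 809, so the distance is √809.

√809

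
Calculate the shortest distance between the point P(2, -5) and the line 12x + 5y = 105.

The normal to the line is n = (12, 5) with |n| = 13.
|n·P − 105| = |-1 − 105| = 106, so the distance is 106/13.

106/13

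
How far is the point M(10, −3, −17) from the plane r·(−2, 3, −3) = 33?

n = (−2, 3, −3); n·P − 33 = -11; |n| = √22; distance = 11/√22 = √22/2.

√22/2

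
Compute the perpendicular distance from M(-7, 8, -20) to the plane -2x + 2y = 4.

Normal vector n = (-2, 2, 0), and n·(-7, 8, -20) - 4 = 26.
|n| = √(4 + 4 + 0) = 2√2, so the distance is |26|/(2√2) = 13/√2.

13/√2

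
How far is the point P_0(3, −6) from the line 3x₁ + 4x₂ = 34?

The normal to the line is n = (3, 4) with |n| = 5.
|n·P_0 − 34| = |-15 − 34| = 49, so the distance is 49/5.

49/5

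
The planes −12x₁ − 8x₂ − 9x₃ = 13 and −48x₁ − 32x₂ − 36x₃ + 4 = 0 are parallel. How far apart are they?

Divide the second equation by 4 to match normals: −12x₁ − 8x₂ − 9x₃ = -1.
With common normal n = (−12, −8, −9) (|n| = 17), the distance is |13 − (-1)|/|n| = 14/17.

14/17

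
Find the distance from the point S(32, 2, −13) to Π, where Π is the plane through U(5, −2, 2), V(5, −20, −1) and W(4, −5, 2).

13/√46

UV = (0, −18, −3) and UW = (−1, −3, 0), so a normal is n = UV × UW = (−9, 3, −18).
Then n·(32, 2, −13) − (−87) = 39.
|n| = √(81 + 9 + 324) = 3√46, so the distance is |39|/(3√46) = 13√46/46.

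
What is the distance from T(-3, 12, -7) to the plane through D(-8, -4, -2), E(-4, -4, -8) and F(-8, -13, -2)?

DE = (4, 0, -6) and DF = (0, -9, 0), so a normal is n = DE × DF = (-54, 0, -36).
Then n·(-3, 12, -7) - 504 = -90.
|n| = √(2916 + 0 + 1296) = 18√13, so the distance is |-90|/(18√13) = 5/√13.

5√13/13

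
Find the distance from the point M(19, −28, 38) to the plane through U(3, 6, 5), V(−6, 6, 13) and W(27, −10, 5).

UV = (−9, 0, 8) and UW = (24, −16, 0), so a normal is n = UV × UW = (128, 192, 144).
n = (128, 192, 144); n·P − 2256 = 272; |n| = 272; distance = 272/272 = 1.

1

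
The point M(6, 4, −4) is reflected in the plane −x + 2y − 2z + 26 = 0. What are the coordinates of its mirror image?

(14, -12, 12)

n = (−1, 2, −2), |n|² = 9, n·M − (-26) = 36, so t = 36/9 = 4.
Foot F = M − 4·n = (10, −4, 4); the reflection is 2F − M = (14, −12, 12).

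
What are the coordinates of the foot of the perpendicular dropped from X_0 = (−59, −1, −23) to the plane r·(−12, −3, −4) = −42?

(1, 14, -3)

The perpendicular from X_0 has direction n = (−12, −3, −4): r = (−59, −1, −23) + μ(−12, −3, −4).
Substitute into the plane: n·(X_0 + μn) = -42 gives 803 + 169μ = -42, so μ = -5.
Foot = (−59, −1, −23) + (-5)·(−12, −3, −4) = (1, 14, −3).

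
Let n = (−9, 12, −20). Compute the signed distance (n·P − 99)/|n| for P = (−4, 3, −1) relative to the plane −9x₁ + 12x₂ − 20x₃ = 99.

-7/25

n·P − 99 = -7.
|n| = 25, so the signed distance is -7/25.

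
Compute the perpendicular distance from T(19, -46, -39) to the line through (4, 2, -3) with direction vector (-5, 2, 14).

Direction vector d = (-5, 2, 14).
AP = (15, -48, -36); AP·d = -675, |AP|² = 3825, |d|² = 225.
distance² = |AP|² − (AP·d)²/|d|² = 3825 − 455625/225 = 1800, so the distance is 30√2.

30√2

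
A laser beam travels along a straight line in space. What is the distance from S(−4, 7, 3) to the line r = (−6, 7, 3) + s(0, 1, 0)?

Direction vector d = (0, 1, 0).
AP = (2, 0, 0); AP·d = 0, |AP|² = 4, |d|² = 1.
distance² = |AP|² − (AP·d)²/|d|² = 4 − 0/1 = 4, so the distance is 2.

2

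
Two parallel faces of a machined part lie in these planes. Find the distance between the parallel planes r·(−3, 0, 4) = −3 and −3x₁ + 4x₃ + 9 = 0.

Both planes have normal n = (−3, 0, 4), |n| = 5. Any point on the first plane is at distance |(-9) − (-3)|/|n| = 6/5 from the second.

6/5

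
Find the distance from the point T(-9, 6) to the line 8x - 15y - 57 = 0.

The normal to the line is n = (8, -15) with |n| = 17.
|n·T − 57| = |-162 − 57| = 219, so the distance is 219/17.

219/17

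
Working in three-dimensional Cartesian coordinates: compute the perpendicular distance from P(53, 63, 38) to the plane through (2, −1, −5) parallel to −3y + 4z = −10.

4

Parallel planes share the normal n = (0, −3, 4); since (2, −1, −5) lies on the plane, its equation is −3y + 4z = -17.
Then n·(53, 63, 38) − (−17) = −20.
|n| = √(0 + 9 + 16) = 5, so the distance is |-20|/5 = 4.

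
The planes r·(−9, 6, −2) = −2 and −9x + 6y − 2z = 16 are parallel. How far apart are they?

18/11

Both planes have normal n = (−9, 6, −2), |n| = 11. Any point on the first plane is at distance |16 − (-2)|/|n| = 18/11 from the second.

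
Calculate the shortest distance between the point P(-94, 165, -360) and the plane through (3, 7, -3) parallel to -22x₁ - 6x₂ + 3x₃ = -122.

5

Parallel planes share the normal n = (-22, -6, 3); since (3, 7, -3) lies on the plane, its equation is -22x₁ - 6x₂ + 3x₃ = -117.
d = |(-22)·(-94) + (-6)·165 + 3·(-360) − (-117)| / √(484 + 36 + 9) = |115| / 23 = 5.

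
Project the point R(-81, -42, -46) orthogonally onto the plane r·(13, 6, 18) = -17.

The perpendicular from R has direction n = (13, 6, 18): r = (-81, -42, -46) + μ(13, 6, 18).
Substitute into the plane: n·(R + μn) = -17 gives -2133 + 529μ = -17, so μ = 4.
Foot = (-81, -42, -46) + 4·(13, 6, 18) = (-29, -18, 26).

(-29, -18, 26)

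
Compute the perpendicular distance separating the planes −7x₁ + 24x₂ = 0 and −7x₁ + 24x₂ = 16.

With common normal n = (−7, 24, 0) (|n| = 25), the distance is |0 − 16|/|n| = 16/25.

16/25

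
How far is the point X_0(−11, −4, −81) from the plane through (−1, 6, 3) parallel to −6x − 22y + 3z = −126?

Parallel planes share the normal n = (−6, −22, 3); since (−1, 6, 3) lies on the plane, its equation is −6x − 22y + 3z = -117.
Then n·(−11, −4, −81) − (−117) = 28.
|n| = √(36 + 484 + 9) = 23, so the distance is |28|/23 = 28/23.

28/23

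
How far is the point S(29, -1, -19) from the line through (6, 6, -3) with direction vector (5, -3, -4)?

Direction vector d = (5, -3, -4).
AP = (23, -7, -16), and AP × d = (-20, 12, -34).
|AP × d|² = 1700 and |d|² = 50, so the distance is √(1700/50) = √34.

√34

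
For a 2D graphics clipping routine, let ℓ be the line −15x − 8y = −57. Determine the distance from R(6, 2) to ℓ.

49/17

The normal to the line is n = (−15, −8) with |n| = 17.
|n·R − (-57)| = |-106 − (-57)| = 49, so the distance is 49/17.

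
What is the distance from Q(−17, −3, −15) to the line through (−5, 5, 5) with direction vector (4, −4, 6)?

Direction vector d = (4, −4, 6).
AP = (−12, −8, −20); AP·d = -136, |AP|² = 608, |d|² = 68.
distance² = |AP|² − (AP·d)²/|d|² = 608 − 18496/68 = 336, so the distance is 4√21.

4√21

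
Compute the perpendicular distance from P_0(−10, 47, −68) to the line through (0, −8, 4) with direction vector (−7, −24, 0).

√5809

Direction vector d = (−7, −24, 0).
AP = (−10, 55, −72), and AP × d = (−1728, 504, 625).
|AP × d|² = 3630625 and |d|² = 625, so the distance is √(3630625/625) = √5809.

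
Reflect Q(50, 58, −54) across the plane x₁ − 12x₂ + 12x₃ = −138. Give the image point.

(58, -38, 42)

n = (1, −12, 12), |n|² = 289, n·Q − (-138) = -1156, so t = -1156/289 = -4.
Foot F = Q − (-4)·n = (54, 10, −6); the reflection is 2F − Q = (58, −38, 42).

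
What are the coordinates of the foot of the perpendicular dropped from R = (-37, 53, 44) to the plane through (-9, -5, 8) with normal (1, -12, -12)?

(-33, 5, -4)

The perpendicular from R has direction n = (1, -12, -12): r = (-37, 53, 44) + λ(1, -12, -12).
Substitute into the plane: n·(R + λn) = -45 gives -1201 + 289λ = -45, so λ = 4.
Foot = (-37, 53, 44) + 4·(1, -12, -12) = (-33, 5, -4).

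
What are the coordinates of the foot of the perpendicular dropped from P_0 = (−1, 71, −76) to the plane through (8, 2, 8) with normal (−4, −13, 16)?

(-21, 6, 4)

The perpendicular from P_0 has direction n = (−4, −13, 16): r = (−1, 71, −76) + λ(−4, −13, 16).
Substitute into the plane: n·(P_0 + λn) = 70 gives -2135 + 441λ = 70, so λ = 5.
Foot = (−1, 71, −76) + 5·(−4, −13, 16) = (−21, 6, 4).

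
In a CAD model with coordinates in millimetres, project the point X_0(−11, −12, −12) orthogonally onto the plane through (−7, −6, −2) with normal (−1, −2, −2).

The perpendicular from X_0 has direction n = (−1, −2, −2): r = (−11, −12, −12) + λ(−1, −2, −2).
Substitute into the plane: n·(X_0 + λn) = 23 gives 59 + 9λ = 23, so λ = -4.
Foot = (−11, −12, −12) + (-4)·(−1, −2, −2) = (−7, −4, −4).

(-7, -4, -4)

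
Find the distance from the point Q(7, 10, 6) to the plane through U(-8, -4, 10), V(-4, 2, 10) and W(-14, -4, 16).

UV = (4, 6, 0) and UW = (-6, 0, 6), so a normal is n = UV × UW = (36, -24, 36).
Then n·(7, 10, 6) - 168 = 60.
|n| = √(1296 + 576 + 1296) = 12√22, so the distance is |60|/(12√22) = 5√22/22.

5/√22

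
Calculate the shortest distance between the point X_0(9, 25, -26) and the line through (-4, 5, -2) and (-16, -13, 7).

13

A direction vector is d = (-12, -18, 9).
AP = (13, 20, -24); AP·d = -732, |AP|² = 1145, |d|² = 549.
distance² = |AP|² − (AP·d)²/|d|² = 1145 − 535824/549 = 169, so the distance is 13.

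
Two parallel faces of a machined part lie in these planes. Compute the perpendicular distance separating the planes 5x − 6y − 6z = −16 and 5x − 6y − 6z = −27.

Both planes have normal n = (5, −6, −6), |n| = √97. Any point on the first plane is at distance |(-27) − (-16)|/|n| = 11/√97 from the second.

11√97/97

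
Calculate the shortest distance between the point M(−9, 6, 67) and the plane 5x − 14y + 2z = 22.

n = (5, −14, 2); n·P − 22 = -17; |n| = 15; distance = 17/15.

17/15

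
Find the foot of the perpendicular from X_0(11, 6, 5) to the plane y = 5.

n = (0, 1, 0), |n|² = 1, and n·X_0 − 5 = 1.
t = 1/1 = 1, so the foot is X_0 − t·n = (11, 6, 5) − 1·(0, 1, 0) = (11, 5, 5).

(11, 5, 5)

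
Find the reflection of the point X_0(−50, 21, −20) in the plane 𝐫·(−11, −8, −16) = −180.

(-6, 53, 44)

n = (−11, −8, −16), |n|² = 441, n·X_0 − (-180) = 882, so t = 882/441 = 2.
Foot F = X_0 − 2·n = (−28, 37, 12); the reflection is 2F − X_0 = (−6, 53, 44).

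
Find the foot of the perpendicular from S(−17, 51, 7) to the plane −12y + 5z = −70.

(-17, 15, 22)

n = (0, −12, 5), |n|² = 169, and n·S − (-70) = -507.
t = -507/169 = -3, so the foot is S − t·n = (−17, 51, 7) − (-3)·(0, −12, 5) = (−17, 15, 22).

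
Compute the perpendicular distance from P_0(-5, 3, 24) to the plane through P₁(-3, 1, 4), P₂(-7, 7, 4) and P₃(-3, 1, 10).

2/√13

P₁P₂ = (-4, 6, 0) and P₁P₃ = (0, 0, 6), so a normal is n = P₁P₂ × P₁P₃ = (36, 24, 0).
Then n·(-5, 3, 24) - (-84) = -24.
|n| = √(1296 + 576 + 0) = 12√13, so the distance is |-24|/(12√13) = 2√13/13.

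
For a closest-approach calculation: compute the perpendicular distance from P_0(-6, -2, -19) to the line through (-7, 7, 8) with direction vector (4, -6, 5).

√734

Direction vector d = (4, -6, 5).
AP = (1, -9, -27), and AP × d = (-207, -113, 30).
|AP × d|² = 56518 and |d|² = 77, so the distance is √(56518/77) = √734.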